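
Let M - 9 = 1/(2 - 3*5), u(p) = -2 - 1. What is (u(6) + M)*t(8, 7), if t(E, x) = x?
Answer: 539/13 ≈ 41.462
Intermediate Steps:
u(p) = -3
M = 116/13 (M = 9 + 1/(2 - 3*5) = 9 + 1/(2 - 15) = 9 + 1/(-13) = 9 - 1/13 = 116/13 ≈ 8.9231)
(u(6) + M)*t(8, 7) = (-3 + 116/13)*7 = (77/13)*7 = 539/13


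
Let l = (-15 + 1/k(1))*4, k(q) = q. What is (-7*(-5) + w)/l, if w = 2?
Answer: -37/56 ≈ -0.66071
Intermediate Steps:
l = -56 (l = (-15 + 1/1)*4 = (-15 + 1)*4 = -14*4 = -56)
(-7*(-5) + w)/l = (-7*(-5) + 2)/(-56) = (35 + 2)*(-1/56) = 37*(-1/56) = -37/56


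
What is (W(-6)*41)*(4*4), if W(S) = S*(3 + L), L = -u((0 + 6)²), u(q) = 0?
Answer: -11808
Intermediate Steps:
L = 0 (L = -1*0 = 0)
W(S) = 3*S (W(S) = S*(3 + 0) = S*3 = 3*S)
(W(-6)*41)*(4*4) = ((3*(-6))*41)*(4*4) = -18*41*16 = -738*16 = -11808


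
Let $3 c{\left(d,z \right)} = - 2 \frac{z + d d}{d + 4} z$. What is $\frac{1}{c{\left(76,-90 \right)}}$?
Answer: $\frac{2}{8529} \approx 0.00023449$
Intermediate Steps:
$c{\left(d,z \right)} = - \frac{2 z \left(z + d^{2}\right)}{3 \left(4 + d\right)}$ ($c{\left(d,z \right)} = \frac{- 2 \frac{z + d d}{d + 4} z}{3} = \frac{- 2 \frac{z + d^{2}}{4 + d} z}{3} = \frac{- \frac{2 \left(z + d^{2}\right)}{4 + d} z}{3} = \frac{\left(-2\right) z \frac{1}{4 + d} \left(z + d^{2}\right)}{3} = - \frac{2 z \left(z + d^{2}\right)}{3 \left(4 + d\right)}$)
$\frac{1}{c{\left(76,-90 \right)}} = \frac{1}{\left(-2\right) \left(-90\right) \frac{1}{12 + 3 \cdot 76} \left(-90 + 76^{2}\right)} = \frac{1}{\left(-2\right) \left(-90\right) \frac{1}{12 + 228} \left(-90 + 5776\right)} = \frac{1}{\left(-2\right) \left(-90\right) \frac{1}{240} \cdot 5686} = \frac{1}{\frac{8529}{2}} = \frac{2}{8529}$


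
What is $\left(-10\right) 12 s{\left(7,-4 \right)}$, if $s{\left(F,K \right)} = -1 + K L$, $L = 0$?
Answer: $120$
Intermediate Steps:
$s{\left(F,K \right)} = -1$ ($s{\left(F,K \right)} = -1 + K 0 = -1 + 0 = -1$)
$\left(-10\right) 12 s{\left(7,-4 \right)} = \left(-10\right) 12 \left(-1\right) = \left(-120\right) \left(-1\right) = 120$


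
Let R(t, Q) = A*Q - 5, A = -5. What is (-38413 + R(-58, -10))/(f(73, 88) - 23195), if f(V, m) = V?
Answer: 1744/1051 ≈ 1.6594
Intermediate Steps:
R(t, Q) = -5 - 5*Q (R(t, Q) = -5*Q - 5 = -5 - 5*Q)
(-38413 + R(-58, -10))/(f(73, 88) - 23195) = (-38413 + (-5 - 5*(-10)))/(73 - 23195) = (-38413 + (-5 + 50))/(-23122) = (-38413 + 45)*(-1/23122) = -38368*(-1/23122) = 1744/1051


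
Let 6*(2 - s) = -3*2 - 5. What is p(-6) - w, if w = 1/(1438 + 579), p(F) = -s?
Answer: -46397/12102 ≈ -3.8338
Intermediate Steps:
s = 23/6 (s = 2 - (-3*2 - 5)/6 = 2 - (-6 - 5)/6 = 2 - 1/6*(-11) = 2 + 11/6 = 23/6 ≈ 3.8333)
p(F) = -23/6 (p(F) = -1*23/6 = -23/6)
w = 1/2017 ≈ 0.00049579
p(-6) - w = -23/6 - 1*1/2017 = -23/6 - 1/2017 = -46397/12102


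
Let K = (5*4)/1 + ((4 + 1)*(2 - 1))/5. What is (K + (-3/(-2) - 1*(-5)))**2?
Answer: 3025/4 ≈ 756.25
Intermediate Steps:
K = 21 (K = 20*1 + (5*1)*(1/5) = 20 + 5*(1/5) = 20 + 1 = 21)
(K + (-3/(-2) - 1*(-5)))**2 = (21 + (-3/(-2) - 1*(-5)))**2 = (21 + (-3*(-1/2) + 5))**2 = (21 + (3/2 + 5))**2 = (21 + 13/2)**2 = (55/2)**2 = 3025/4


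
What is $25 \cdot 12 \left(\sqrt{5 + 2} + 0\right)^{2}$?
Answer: $2100$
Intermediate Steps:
$25 \cdot 12 \left(\sqrt{5 + 2} + 0\right)^{2} = 300 \left(\sqrt{7} + 0\right)^{2} = 300 \left(\sqrt{7}\right)^{2} = 300 \cdot 7 = 2100$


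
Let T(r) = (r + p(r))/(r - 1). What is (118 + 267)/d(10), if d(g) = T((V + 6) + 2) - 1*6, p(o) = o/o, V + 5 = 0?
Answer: -385/4 ≈ -96.250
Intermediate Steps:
V = -5 (V = -5 + 0 = -5)
p(o) = 1
T(r) = (1 + r)/(-1 + r) (T(r) = (r + 1)/(r - 1) = (1 + r)/(-1 + r))
d(g) = -4 (d(g) = (1 + ((-5 + 6) + 2))/(-1 + ((-5 + 6) + 2)) - 1*6 = (1 + (1 + 2))/(-1 + (1 + 2)) - 6 = (1 + 3)/(-1 + 3) - 6 = 4/2 - 6 = (½)*4 - 6 = 2 - 6 = -4)
(118 + 267)/d(10) = (118 + 267)/(-4) = 385*(-¼) = -385/4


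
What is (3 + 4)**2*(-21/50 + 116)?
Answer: 283171/50 ≈ 5663.4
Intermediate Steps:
(3 + 4)**2*(-21/50 + 116) = 7**2*(-21*1/50 + 116) = 49*(-21/50 + 116) = 49*(5779/50) = 283171/50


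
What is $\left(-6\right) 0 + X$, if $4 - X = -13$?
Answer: $17$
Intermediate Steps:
$X = 17$ ($X = 4 - -13 = 4 + 13 = 17$)
$\left(-6\right) 0 + X = \left(-6\right) 0 + 17 = 0 + 17 = 17$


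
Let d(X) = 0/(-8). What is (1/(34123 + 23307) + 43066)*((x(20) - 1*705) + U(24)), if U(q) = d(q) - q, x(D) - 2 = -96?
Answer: -2035509753563/57430 ≈ -3.5443e+7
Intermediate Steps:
d(X) = 0 (d(X) = 0*(-1/8) = 0)
x(D) = -94 (x(D) = 2 - 96 = -94)
U(q) = -q (U(q) = 0 - q = -q)
(1/(34123 + 23307) + 43066)*((x(20) - 1*705) + U(24)) = (1/(34123 + 23307) + 43066)*((-94 - 1*705) - 1*24) = (1/57430 + 43066)*((-94 - 705) - 24) = (1/57430 + 43066)*(-799 - 24) = (2473280381/57430)*(-823) = -2035509753563/57430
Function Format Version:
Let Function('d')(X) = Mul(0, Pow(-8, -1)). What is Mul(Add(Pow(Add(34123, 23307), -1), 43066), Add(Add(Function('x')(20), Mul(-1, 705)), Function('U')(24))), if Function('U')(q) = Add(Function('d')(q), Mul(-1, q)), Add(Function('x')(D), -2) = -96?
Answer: Rational(-2035509753563, 57430) ≈ -3.5443e+7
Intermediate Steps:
Function('d')(X) = 0 (Function('d')(X) = Mul(0, Rational(-1, 8)) = 0)
Function('x')(D) = -94 (Function('x')(D) = Add(2, -96) = -94)
Function('U')(q) = Mul(-1, q) (Function('U')(q) = Add(0, Mul(-1, q)) = Mul(-1, q))
Mul(Add(Pow(Add(34123, 23307), -1), 43066), Add(Add(Function('x')(20), Mul(-1, 705)), Function('U')(24))) = Mul(Add(Pow(Add(34123, 23307), -1), 43066), Add(Add(-94, Mul(-1, 705)), Mul(-1, 24))) = Mul(Add(Pow(57430, -1), 43066), Add(Add(-94, -705), -24)) = Mul(Add(Rational(1, 57430), 43066), Add(-799, -24)) = Mul(Rational(2473280381, 57430), -823) = Rational(-2035509753563, 57430)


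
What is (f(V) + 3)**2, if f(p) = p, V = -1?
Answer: 4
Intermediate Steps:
(f(V) + 3)**2 = (-1 + 3)**2 = 2**2 = 4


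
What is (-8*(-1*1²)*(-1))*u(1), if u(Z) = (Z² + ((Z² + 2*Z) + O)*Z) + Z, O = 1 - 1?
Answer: -40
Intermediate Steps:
O = 0
u(Z) = Z + Z² + Z*(Z² + 2*Z) (u(Z) = (Z² + ((Z² + 2*Z) + 0)*Z) + Z = (Z² + (Z² + 2*Z)*Z) + Z = (Z² + Z*(Z² + 2*Z)) + Z = Z + Z² + Z*(Z² + 2*Z))
(-8*(-1*1²)*(-1))*u(1) = (-8*(-1*1²)*(-1))*(1*(1 + 1² + 3*1)) = (-8*(-1*1)*(-1))*(1*(1 + 1 + 3)) = (-(-8)*(-1))*(1*5) = -8*1*5 = -8*5 = -40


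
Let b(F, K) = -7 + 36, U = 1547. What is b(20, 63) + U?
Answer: 1576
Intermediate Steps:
b(F, K) = 29
b(20, 63) + U = 29 + 1547 = 1576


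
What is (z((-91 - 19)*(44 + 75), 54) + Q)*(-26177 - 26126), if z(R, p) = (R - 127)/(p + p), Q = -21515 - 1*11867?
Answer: 189256993319/108 ≈ 1.7524e+9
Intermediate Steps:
Q = -33382 (Q = -21515 - 11867 = -33382)
z(R, p) = (-127 + R)/(2*p) (z(R, p) = (-127 + R)/((2*p)) = (-127 + R)*(1/(2*p)) = (-127 + R)/(2*p))
(z((-91 - 19)*(44 + 75), 54) + Q)*(-26177 - 26126) = ((½)*(-127 + (-91 - 19)*(44 + 75))/54 - 33382)*(-26177 - 26126) = ((½)*(1/54)*(-127 - 110*119) - 33382)*(-52303) = ((½)*(1/54)*(-127 - 13090) - 33382)*(-52303) = ((½)*(1/54)*(-13217) - 33382)*(-52303) = (-13217/108 - 33382)*(-52303) = -3618473/108*(-52303) = 189256993319/108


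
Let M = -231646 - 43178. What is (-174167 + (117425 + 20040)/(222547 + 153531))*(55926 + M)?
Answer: 7168935719711889/188039 ≈ 3.8125e+10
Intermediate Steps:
M = -274824
(-174167 + (117425 + 20040)/(222547 + 153531))*(55926 + M) = (-174167 + (117425 + 20040)/(222547 + 153531))*(55926 - 274824) = (-174167 + 137465/376078)*(-218898) = -65500239561/376078*(-218898) = 7168935719711889/188039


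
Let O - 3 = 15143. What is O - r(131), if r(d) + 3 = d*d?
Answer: -2012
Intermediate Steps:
O = 15146 (O = 3 + 15143 = 15146)
r(d) = -3 + d² (r(d) = -3 + d*d = -3 + d²)
O - r(131) = 15146 - (-3 + 131²) = 15146 - (-3 + 17161) = 15146 - 1*17158 = 15146 - 17158 = -2012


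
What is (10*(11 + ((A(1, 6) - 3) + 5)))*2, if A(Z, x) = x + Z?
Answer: 400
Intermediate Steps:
A(Z, x) = Z + x
(10*(11 + ((A(1, 6) - 3) + 5)))*2 = (10*(11 + (((1 + 6) - 3) + 5)))*2 = (10*(11 + ((7 - 3) + 5)))*2 = (10*(11 + (4 + 5)))*2 = (10*(11 + 9))*2 = (10*20)*2 = 200*2 = 400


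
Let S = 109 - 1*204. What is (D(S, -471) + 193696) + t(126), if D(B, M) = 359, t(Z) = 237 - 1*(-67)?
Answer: 194359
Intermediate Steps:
S = -95 (S = 109 - 204 = -95)
t(Z) = 304 (t(Z) = 237 + 67 = 304)
(D(S, -471) + 193696) + t(126) = (359 + 193696) + 304 = 194055 + 304 = 194359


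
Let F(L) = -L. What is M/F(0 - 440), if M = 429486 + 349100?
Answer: 389293/220 ≈ 1769.5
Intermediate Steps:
M = 778586
M/F(0 - 440) = 778586/((-(0 - 440))) = 778586/((-1*(-440))) = 778586/440 = 778586*(1/440) = 389293/220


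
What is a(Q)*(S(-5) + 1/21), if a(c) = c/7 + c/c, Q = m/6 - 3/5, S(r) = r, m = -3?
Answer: -3068/735 ≈ -4.1741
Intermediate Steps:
Q = -11/10 (Q = -3/6 - 3/5 = -3*⅙ - 3*⅕ = -½ - ⅗ = -11/10 ≈ -1.1000)
a(c) = 1 + c/7 (a(c) = c*(⅐) + 1 = c/7 + 1 = 1 + c/7)
a(Q)*(S(-5) + 1/21) = (1 + (⅐)*(-11/10))*(-5 + 1/21) = (1 - 11/70)*(-5 + 1/21) = (59/70)*(-104/21) = -3068/735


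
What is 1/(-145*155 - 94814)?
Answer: -1/117289 ≈ -8.5260e-6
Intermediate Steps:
1/(-145*155 - 94814) = 1/(-22475 - 94814) = 1/(-117289) = -1/117289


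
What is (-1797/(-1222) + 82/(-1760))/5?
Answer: 765629/2688400 ≈ 0.28479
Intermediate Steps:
(-1797/(-1222) + 82/(-1760))/5 = (-1797*(-1/1222) + 82*(-1/1760))*(⅕) = (1797/1222 - 41/880)*(⅕) = (765629/537680)*(⅕) = 765629/2688400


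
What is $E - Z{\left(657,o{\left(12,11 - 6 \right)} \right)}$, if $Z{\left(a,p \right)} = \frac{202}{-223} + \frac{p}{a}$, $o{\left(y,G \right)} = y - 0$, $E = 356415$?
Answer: $\frac{17406282701}{48837} \approx 3.5642 \cdot 10^{5}$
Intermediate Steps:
$o{\left(y,G \right)} = y$ ($o{\left(y,G \right)} = y + 0 = y$)
$Z{\left(a,p \right)} = - \frac{202}{223} + \frac{p}{a}$ ($Z{\left(a,p \right)} = 202 \left(- \frac{1}{223}\right) + \frac{p}{a} = - \frac{202}{223} + \frac{p}{a}$)
$E - Z{\left(657,o{\left(12,11 - 6 \right)} \right)} = 356415 - \left(- \frac{202}{223} + \frac{12}{657}\right) = 356415 - \left(- \frac{202}{223} + 12 \cdot \frac{1}{657}\right) = 356415 - \left(- \frac{202}{223} + \frac{4}{219}\right) = 356415 - - \frac{43346}{48837} = 356415 + \frac{43346}{48837} = \frac{17406282701}{48837}$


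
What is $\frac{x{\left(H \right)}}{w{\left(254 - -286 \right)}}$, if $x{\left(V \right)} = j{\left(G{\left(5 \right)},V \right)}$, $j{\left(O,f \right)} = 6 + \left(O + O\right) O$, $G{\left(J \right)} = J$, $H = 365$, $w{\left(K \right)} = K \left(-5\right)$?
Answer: $- \frac{14}{675} \approx -0.020741$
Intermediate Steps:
$w{\left(K \right)} = - 5 K$
$j{\left(O,f \right)} = 6 + 2 O^{2}$ ($j{\left(O,f \right)} = 6 + 2 O O = 6 + 2 O^{2}$)
$x{\left(V \right)} = 56$ ($x{\left(V \right)} = 6 + 2 \cdot 5^{2} = 6 + 2 \cdot 25 = 6 + 50 = 56$)
$\frac{x{\left(H \right)}}{w{\left(254 - -286 \right)}} = \frac{56}{\left(-5\right) \left(254 - -286\right)} = \frac{56}{\left(-5\right) \left(254 + 286\right)} = \frac{56}{\left(-5\right) 540} = \frac{56}{-2700} = 56 \left(- \frac{1}{2700}\right) = - \frac{14}{675}$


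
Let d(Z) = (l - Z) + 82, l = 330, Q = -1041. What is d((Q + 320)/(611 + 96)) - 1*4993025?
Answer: -504253810/101 ≈ -4.9926e+6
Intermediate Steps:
d(Z) = 412 - Z (d(Z) = (330 - Z) + 82 = 412 - Z)
d((Q + 320)/(611 + 96)) - 1*4993025 = (412 - (-1041 + 320)/(611 + 96)) - 1*4993025 = (412 - (-721)/707) - 4993025 = (412 - 1*(-103/101)) - 4993025 = (412 + 103/101) - 4993025 = 41715/101 - 4993025 = -504253810/101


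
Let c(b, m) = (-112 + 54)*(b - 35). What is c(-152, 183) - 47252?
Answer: -36406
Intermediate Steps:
c(b, m) = 2030 - 58*b (c(b, m) = -58*(-35 + b) = 2030 - 58*b)
c(-152, 183) - 47252 = (2030 - 58*(-152)) - 47252 = (2030 + 8816) - 47252 = 10846 - 47252 = -36406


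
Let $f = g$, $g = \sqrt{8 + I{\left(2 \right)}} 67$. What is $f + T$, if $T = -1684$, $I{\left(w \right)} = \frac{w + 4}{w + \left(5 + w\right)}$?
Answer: $-1684 + \frac{67 \sqrt{78}}{3} \approx -1486.8$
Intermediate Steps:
$I{\left(w \right)} = \frac{4 + w}{5 + 2 w}$
$g = \frac{67 \sqrt{78}}{3}$ ($g = \sqrt{8 + \frac{4 + 2}{5 + 2 \cdot 2}} \cdot 67 = \sqrt{8 + \frac{1}{5 + 4} \cdot 6} \cdot 67 = \sqrt{8 + \frac{1}{9} \cdot 6} \cdot 67 = \sqrt{8 + \frac{2}{3}} \cdot 67 = \sqrt{\frac{26}{3}} \cdot 67 = \frac{\sqrt{78}}{3} \cdot 67 = \frac{67 \sqrt{78}}{3} \approx 197.24$)
$f = \frac{67 \sqrt{78}}{3} \approx 197.24$
$f + T = \frac{67 \sqrt{78}}{3} - 1684 = -1684 + \frac{67 \sqrt{78}}{3}$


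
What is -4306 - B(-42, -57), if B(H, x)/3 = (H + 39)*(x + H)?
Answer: -5197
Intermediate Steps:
B(H, x) = 3*(39 + H)*(H + x) (B(H, x) = 3*((H + 39)*(x + H)) = 3*((39 + H)*(H + x)) = 3*(39 + H)*(H + x))
-4306 - B(-42, -57) = -4306 - (3*(-42)² + 117*(-42) + 117*(-57) + 3*(-42)*(-57)) = -4306 - (3*1764 - 4914 - 6669 + 7182) = -4306 - (5292 - 4914 - 6669 + 7182) = -4306 - 1*891 = -4306 - 891 = -5197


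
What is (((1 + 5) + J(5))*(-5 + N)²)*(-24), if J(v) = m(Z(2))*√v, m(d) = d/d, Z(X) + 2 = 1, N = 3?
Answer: -576 - 96*√5 ≈ -790.66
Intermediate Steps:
Z(X) = -1 (Z(X) = -2 + 1 = -1)
m(d) = 1
J(v) = √v (J(v) = 1*√v = √v)
(((1 + 5) + J(5))*(-5 + N)²)*(-24) = (((1 + 5) + √5)*(-5 + 3)²)*(-24) = ((6 + √5)*(-2)²)*(-24) = ((6 + √5)*4)*(-24) = (24 + 4*√5)*(-24) = -576 - 96*√5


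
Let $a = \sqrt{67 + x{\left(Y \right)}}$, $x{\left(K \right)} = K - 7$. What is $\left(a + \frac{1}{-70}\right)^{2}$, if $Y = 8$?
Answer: $\frac{333201}{4900} - \frac{2 \sqrt{17}}{35} \approx 67.765$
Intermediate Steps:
$x{\left(K \right)} = -7 + K$
$a = 2 \sqrt{17}$ ($a = \sqrt{67 + \left(-7 + 8\right)} = \sqrt{67 + 1} = \sqrt{68} = 2 \sqrt{17} \approx 8.2462$)
$\left(a + \frac{1}{-70}\right)^{2} = \left(2 \sqrt{17} + \frac{1}{-70}\right)^{2} = \left(2 \sqrt{17} - \frac{1}{70}\right)^{2} = \left(- \frac{1}{70} + 2 \sqrt{17}\right)^{2}$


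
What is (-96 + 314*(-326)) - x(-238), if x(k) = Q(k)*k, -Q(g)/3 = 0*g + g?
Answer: 67472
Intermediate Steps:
Q(g) = -3*g (Q(g) = -3*(0*g + g) = -3*(0 + g) = -3*g)
x(k) = -3*k² (x(k) = (-3*k)*k = -3*k²)
(-96 + 314*(-326)) - x(-238) = (-96 + 314*(-326)) - (-3)*(-238)² = (-96 - 102364) - (-3)*56644 = -102460 - 1*(-169932) = -102460 + 169932 = 67472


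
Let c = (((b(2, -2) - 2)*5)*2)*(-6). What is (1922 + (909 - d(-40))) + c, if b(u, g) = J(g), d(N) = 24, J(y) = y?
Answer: 3047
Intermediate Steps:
b(u, g) = g
c = 240 (c = (((-2 - 2)*5)*2)*(-6) = (-4*5*2)*(-6) = -20*2*(-6) = -40*(-6) = 240)
(1922 + (909 - d(-40))) + c = (1922 + (909 - 1*24)) + 240 = (1922 + (909 - 24)) + 240 = (1922 + 885) + 240 = 2807 + 240 = 3047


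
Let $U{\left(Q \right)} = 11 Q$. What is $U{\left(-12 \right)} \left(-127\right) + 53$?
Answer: $16817$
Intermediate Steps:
$U{\left(-12 \right)} \left(-127\right) + 53 = 11 \left(-12\right) \left(-127\right) + 53 = \left(-132\right) \left(-127\right) + 53 = 16764 + 53 = 16817$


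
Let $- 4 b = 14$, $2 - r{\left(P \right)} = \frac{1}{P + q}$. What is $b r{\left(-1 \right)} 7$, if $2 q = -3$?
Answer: $- \frac{294}{5} \approx -58.8$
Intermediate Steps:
$q = - \frac{3}{2}$ ($q = \frac{1}{2} \left(-3\right) = - \frac{3}{2} \approx -1.5$)
$r{\left(P \right)} = 2 - \frac{1}{- \frac{3}{2} + P}$ ($r{\left(P \right)} = 2 - \frac{1}{P - \frac{3}{2}} = 2 - \frac{1}{- \frac{3}{2} + P}$)
$b = - \frac{7}{2}$ ($b = \left(- \frac{1}{4}\right) 14 = - \frac{7}{2} \approx -3.5$)
$b r{\left(-1 \right)} 7 = - \frac{7 \frac{4 \left(-2 - 1\right)}{-3 + 2 \left(-1\right)}}{2} \cdot 7 = - \frac{7 \cdot 4 \frac{1}{-3 - 2} \left(-3\right)}{2} \cdot 7 = - \frac{7 \cdot 4 \frac{1}{-5} \left(-3\right)}{2} \cdot 7 = - \frac{7 \cdot 4 \left(- \frac{1}{5}\right) \left(-3\right)}{2} \cdot 7 = \left(- \frac{7}{2}\right) \frac{12}{5} \cdot 7 = \left(- \frac{42}{5}\right) 7 = - \frac{294}{5}$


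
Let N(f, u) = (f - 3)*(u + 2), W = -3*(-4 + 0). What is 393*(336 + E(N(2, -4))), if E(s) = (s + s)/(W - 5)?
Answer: 925908/7 ≈ 1.3227e+5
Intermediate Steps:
W = 12 (W = -3*(-4) = 12)
N(f, u) = (-3 + f)*(2 + u)
E(s) = 2*s/7 (E(s) = (s + s)/(12 - 5) = (2*s)/7 = (2*s)*(1/7) = 2*s/7)
393*(336 + E(N(2, -4))) = 393*(336 + 2*(-6 - 3*(-4) + 2*2 + 2*(-4))/7) = 393*(336 + 2*(-6 + 12 + 4 - 8)/7) = 393*(336 + (2/7)*2) = 393*(336 + 4/7) = 393*(2356/7) = 925908/7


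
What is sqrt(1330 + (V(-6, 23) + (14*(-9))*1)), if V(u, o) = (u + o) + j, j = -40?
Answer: sqrt(1181) ≈ 34.366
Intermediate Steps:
V(u, o) = -40 + o + u (V(u, o) = (u + o) - 40 = (o + u) - 40 = -40 + o + u)
sqrt(1330 + (V(-6, 23) + (14*(-9))*1)) = sqrt(1330 + ((-40 + 23 - 6) + (14*(-9))*1)) = sqrt(1330 + (-23 - 126*1)) = sqrt(1330 + (-23 - 126)) = sqrt(1330 - 149) = sqrt(1181)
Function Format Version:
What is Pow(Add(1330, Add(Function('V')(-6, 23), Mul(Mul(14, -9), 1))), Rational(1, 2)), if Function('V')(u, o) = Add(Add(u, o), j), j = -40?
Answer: Pow(1181, Rational(1, 2)) ≈ 34.366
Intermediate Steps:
Function('V')(u, o) = Add(-40, o, u) (Function('V')(u, o) = Add(Add(u, o), -40) = Add(Add(o, u), -40) = Add(-40, o, u))
Pow(Add(1330, Add(Function('V')(-6, 23), Mul(Mul(14, -9), 1))), Rational(1, 2)) = Pow(Add(1330, Add(Add(-40, 23, -6), Mul(Mul(14, -9), 1))), Rational(1, 2)) = Pow(Add(1330, Add(-23, Mul(-126, 1))), Rational(1, 2)) = Pow(Add(1330, Add(-23, -126)), Rational(1, 2)) = Pow(Add(1330, -149), Rational(1, 2)) = Pow(1181, Rational(1, 2))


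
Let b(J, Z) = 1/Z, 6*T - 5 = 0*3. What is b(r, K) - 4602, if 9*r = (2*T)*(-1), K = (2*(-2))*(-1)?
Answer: -18407/4 ≈ -4601.8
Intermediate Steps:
T = ⅚ (T = ⅚ + (0*3)/6 = ⅚ + (⅙)*0 = ⅚ + 0 = ⅚ ≈ 0.83333)
K = 4 (K = -4*(-1) = 4)
r = -5/27 (r = ((2*(⅚))*(-1))/9 = ((5/3)*(-1))/9 = (⅑)*(-5/3) = -5/27 ≈ -0.18519)
b(r, K) - 4602 = 1/4 - 4602 = ¼ - 4602 = -18407/4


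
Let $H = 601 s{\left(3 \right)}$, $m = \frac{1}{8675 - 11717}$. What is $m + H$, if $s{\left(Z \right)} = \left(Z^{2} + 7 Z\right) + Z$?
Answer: $\frac{60331985}{3042} \approx 19833.0$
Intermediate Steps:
$s{\left(Z \right)} = Z^{2} + 8 Z$
$m = - \frac{1}{3042}$ ($m = \frac{1}{-3042} = - \frac{1}{3042} \approx -0.00032873$)
$H = 19833$ ($H = 601 \cdot 3 \left(8 + 3\right) = 601 \cdot 3 \cdot 11 = 601 \cdot 33 = 19833$)
$m + H = - \frac{1}{3042} + 19833 = \frac{60331985}{3042}$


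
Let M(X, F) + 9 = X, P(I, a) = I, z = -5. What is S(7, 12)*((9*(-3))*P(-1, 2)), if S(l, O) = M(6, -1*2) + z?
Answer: -216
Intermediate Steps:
M(X, F) = -9 + X
S(l, O) = -8 (S(l, O) = (-9 + 6) - 5 = -3 - 5 = -8)
S(7, 12)*((9*(-3))*P(-1, 2)) = -8*9*(-3)*(-1) = -(-216)*(-1) = -8*27 = -216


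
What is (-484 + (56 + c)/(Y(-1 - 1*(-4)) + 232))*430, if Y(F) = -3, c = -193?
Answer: -47718390/229 ≈ -2.0838e+5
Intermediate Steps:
(-484 + (56 + c)/(Y(-1 - 1*(-4)) + 232))*430 = (-484 + (56 - 193)/(-3 + 232))*430 = (-484 - 137/229)*430 = -110973/229*430 = -47718390/229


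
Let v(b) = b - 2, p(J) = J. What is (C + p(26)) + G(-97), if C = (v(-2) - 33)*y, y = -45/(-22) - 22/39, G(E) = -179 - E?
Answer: -95075/858 ≈ -110.81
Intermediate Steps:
v(b) = -2 + b
y = 1271/858 (y = -45*(-1/22) - 22*1/39 = 45/22 - 22/39 = 1271/858 ≈ 1.4814)
C = -47027/858 (C = ((-2 - 2) - 33)*(1271/858) = (-4 - 33)*(1271/858) = -37*1271/858 = -47027/858 ≈ -54.810)
(C + p(26)) + G(-97) = (-47027/858 + 26) + (-179 - 1*(-97)) = -24719/858 + (-179 + 97) = -24719/858 - 82 = -95075/858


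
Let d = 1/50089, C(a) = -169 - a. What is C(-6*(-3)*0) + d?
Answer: -8465040/50089 ≈ -169.00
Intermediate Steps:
d = 1/50089 ≈ 1.9964e-5
C(-6*(-3)*0) + d = (-169 - (-6*(-3))*0) + 1/50089 = (-169 - 18*0) + 1/50089 = (-169 - 1*0) + 1/50089 = (-169 + 0) + 1/50089 = -169 + 1/50089 = -8465040/50089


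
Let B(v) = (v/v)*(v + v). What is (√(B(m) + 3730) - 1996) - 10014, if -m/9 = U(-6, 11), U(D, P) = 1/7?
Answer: -12010 + 2*√45661/7 ≈ -11949.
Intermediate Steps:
U(D, P) = ⅐
m = -9/7 (m = -9*⅐ = -9/7 ≈ -1.2857)
B(v) = 2*v (B(v) = 1*(2*v) = 2*v)
(√(B(m) + 3730) - 1996) - 10014 = (√(2*(-9/7) + 3730) - 1996) - 10014 = (√(-18/7 + 3730) - 1996) - 10014 = (√(26092/7) - 1996) - 10014 = (2*√45661/7 - 1996) - 10014 = (-1996 + 2*√45661/7) - 10014 = -12010 + 2*√45661/7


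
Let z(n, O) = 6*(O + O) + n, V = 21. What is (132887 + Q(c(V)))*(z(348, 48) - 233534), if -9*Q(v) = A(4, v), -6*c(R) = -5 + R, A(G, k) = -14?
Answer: -278200862170/9 ≈ -3.0911e+10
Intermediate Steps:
z(n, O) = n + 12*O (z(n, O) = 6*(2*O) + n = 12*O + n = n + 12*O)
c(R) = 5/6 - R/6 (c(R) = -(-5 + R)/6 = 5/6 - R/6)
Q(v) = 14/9 (Q(v) = -1/9*(-14) = 14/9)
(132887 + Q(c(V)))*(z(348, 48) - 233534) = (132887 + 14/9)*((348 + 12*48) - 233534) = 1195997*((348 + 576) - 233534)/9 = 1195997*(924 - 233534)/9 = (1195997/9)*(-232610) = -278200862170/9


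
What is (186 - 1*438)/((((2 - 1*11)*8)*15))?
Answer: 7/30 ≈ 0.23333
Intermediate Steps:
(186 - 1*438)/((((2 - 1*11)*8)*15)) = (186 - 438)/((((2 - 11)*8)*15)) = -252/(-9*8*15) = -252/((-72*15)) = -252/(-1080) = -252*(-1/1080) = 7/30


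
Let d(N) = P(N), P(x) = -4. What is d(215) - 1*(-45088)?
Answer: 45084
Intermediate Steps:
d(N) = -4
d(215) - 1*(-45088) = -4 - 1*(-45088) = -4 + 45088 = 45084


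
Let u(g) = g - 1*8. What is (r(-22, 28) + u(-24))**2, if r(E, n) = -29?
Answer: 3721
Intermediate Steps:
u(g) = -8 + g (u(g) = g - 8 = -8 + g)
(r(-22, 28) + u(-24))**2 = (-29 + (-8 - 24))**2 = (-29 - 32)**2 = (-61)**2 = 3721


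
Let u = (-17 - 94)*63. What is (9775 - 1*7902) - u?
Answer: 8866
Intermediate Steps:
u = -6993 (u = -111*63 = -6993)
(9775 - 1*7902) - u = (9775 - 1*7902) - 1*(-6993) = (9775 - 7902) + 6993 = 1873 + 6993 = 8866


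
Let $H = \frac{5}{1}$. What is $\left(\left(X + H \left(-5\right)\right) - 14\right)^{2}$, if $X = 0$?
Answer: $1521$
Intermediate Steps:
$H = 5$ ($H = 5 \cdot 1 = 5$)
$\left(\left(X + H \left(-5\right)\right) - 14\right)^{2} = \left(\left(0 + 5 \left(-5\right)\right) - 14\right)^{2} = \left(\left(0 - 25\right) - 14\right)^{2} = \left(-25 - 14\right)^{2} = \left(-39\right)^{2} = 1521$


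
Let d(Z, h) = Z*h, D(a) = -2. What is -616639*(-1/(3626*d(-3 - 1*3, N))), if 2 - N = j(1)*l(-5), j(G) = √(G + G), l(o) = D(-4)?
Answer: 616639/43512 - 616639*√2/43512 ≈ -5.8701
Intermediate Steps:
l(o) = -2
j(G) = √2*√G (j(G) = √(2*G) = √2*√G)
N = 2 + 2*√2 (N = 2 - √2*√1*(-2) = 2 - √2*1*(-2) = 2 - √2*(-2) = 2 - (-2)*√2 = 2 + 2*√2 ≈ 4.8284)
-616639*(-1/(3626*d(-3 - 1*3, N))) = -616639*(-1/(3626*(-3 - 1*3)*(2 + 2*√2))) = -616639*(-1/(3626*(-3 - 3)*(2 + 2*√2))) = -616639*1/(21756*(2 + 2*√2)) = -616639*(-1/(3626*(-12 - 12*√2))) = -616639/(43512 + 43512*√2)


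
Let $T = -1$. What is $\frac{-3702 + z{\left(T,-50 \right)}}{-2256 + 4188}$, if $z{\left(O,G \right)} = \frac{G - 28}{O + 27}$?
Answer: $- \frac{1235}{644} \approx -1.9177$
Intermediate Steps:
$z{\left(O,G \right)} = \frac{-28 + G}{27 + O}$
$\frac{-3702 + z{\left(T,-50 \right)}}{-2256 + 4188} = \frac{-3702 + \frac{-28 - 50}{27 - 1}}{-2256 + 4188} = \frac{-3702 + \frac{1}{26} \left(-78\right)}{1932} = \left(-3702 + \frac{1}{26} \left(-78\right)\right) \frac{1}{1932} = \left(-3702 - 3\right) \frac{1}{1932} = \left(-3705\right) \frac{1}{1932} = - \frac{1235}{644}$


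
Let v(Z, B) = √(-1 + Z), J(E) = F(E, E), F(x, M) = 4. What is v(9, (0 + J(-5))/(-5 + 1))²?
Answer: 8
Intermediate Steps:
J(E) = 4
v(9, (0 + J(-5))/(-5 + 1))² = (√(-1 + 9))² = (√8)² = (2*√2)² = 8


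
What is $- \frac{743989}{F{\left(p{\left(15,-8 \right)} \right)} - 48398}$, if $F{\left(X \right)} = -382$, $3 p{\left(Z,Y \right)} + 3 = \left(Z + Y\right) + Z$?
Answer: $\frac{743989}{48780} \approx 15.252$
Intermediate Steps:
$p{\left(Z,Y \right)} = -1 + \frac{Y}{3} + \frac{2 Z}{3}$ ($p{\left(Z,Y \right)} = -1 + \frac{\left(Z + Y\right) + Z}{3} = -1 + \frac{\left(Y + Z\right) + Z}{3} = -1 + \frac{Y + 2 Z}{3} = -1 + \left(\frac{Y}{3} + \frac{2 Z}{3}\right) = -1 + \frac{Y}{3} + \frac{2 Z}{3}$)
$- \frac{743989}{F{\left(p{\left(15,-8 \right)} \right)} - 48398} = - \frac{743989}{-382 - 48398} = - \frac{743989}{-48780} = \left(-743989\right) \left(- \frac{1}{48780}\right) = \frac{743989}{48780}$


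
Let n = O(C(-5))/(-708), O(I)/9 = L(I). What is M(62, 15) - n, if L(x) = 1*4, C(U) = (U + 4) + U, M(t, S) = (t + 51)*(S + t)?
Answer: 513362/59 ≈ 8701.0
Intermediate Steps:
M(t, S) = (51 + t)*(S + t)
C(U) = 4 + 2*U (C(U) = (4 + U) + U = 4 + 2*U)
L(x) = 4
O(I) = 36 (O(I) = 9*4 = 36)
n = -3/59 (n = 36/(-708) = 36*(-1/708) = -3/59 ≈ -0.050847)
M(62, 15) - n = (62**2 + 51*15 + 51*62 + 15*62) - 1*(-3/59) = (3844 + 765 + 3162 + 930) + 3/59 = 8701 + 3/59 = 513362/59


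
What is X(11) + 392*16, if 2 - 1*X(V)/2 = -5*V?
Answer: 6386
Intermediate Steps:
X(V) = 4 + 10*V (X(V) = 4 - (-10)*V = 4 + 10*V)
X(11) + 392*16 = (4 + 10*11) + 392*16 = (4 + 110) + 6272 = 114 + 6272 = 6386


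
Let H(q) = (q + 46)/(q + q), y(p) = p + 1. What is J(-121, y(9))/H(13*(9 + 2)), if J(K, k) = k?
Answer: 2860/189 ≈ 15.132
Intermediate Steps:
y(p) = 1 + p
H(q) = (46 + q)/(2*q) (H(q) = (46 + q)/((2*q)) = (46 + q)*(1/(2*q)) = (46 + q)/(2*q))
J(-121, y(9))/H(13*(9 + 2)) = (1 + 9)/(((46 + 13*(9 + 2))/(2*((13*(9 + 2)))))) = 10/(((46 + 13*11)/(2*((13*11))))) = 10/(((½)*(46 + 143)/143)) = 10/(((½)*(1/143)*189)) = 10/(189/286) = 10*(286/189) = 2860/189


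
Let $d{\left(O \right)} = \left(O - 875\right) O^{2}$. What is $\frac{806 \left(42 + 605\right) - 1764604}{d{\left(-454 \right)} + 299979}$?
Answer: $\frac{414374}{91209395} \approx 0.0045431$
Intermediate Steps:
$d{\left(O \right)} = O^{2} \left(-875 + O\right)$ ($d{\left(O \right)} = \left(-875 + O\right) O^{2} = O^{2} \left(-875 + O\right)$)
$\frac{806 \left(42 + 605\right) - 1764604}{d{\left(-454 \right)} + 299979} = \frac{806 \left(42 + 605\right) - 1764604}{\left(-454\right)^{2} \left(-875 - 454\right) + 299979} = \frac{806 \cdot 647 - 1764604}{206116 \left(-1329\right) + 299979} = \frac{521482 - 1764604}{-273928164 + 299979} = - \frac{1243122}{-273628185} = \left(-1243122\right) \left(- \frac{1}{273628185}\right) = \frac{414374}{91209395}$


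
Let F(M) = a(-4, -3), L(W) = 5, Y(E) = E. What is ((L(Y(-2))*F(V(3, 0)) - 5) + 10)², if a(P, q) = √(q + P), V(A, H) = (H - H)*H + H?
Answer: -150 + 50*I*√7 ≈ -150.0 + 132.29*I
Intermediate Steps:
V(A, H) = H (V(A, H) = 0*H + H = 0 + H = H)
a(P, q) = √(P + q)
F(M) = I*√7 (F(M) = √(-4 - 3) = √(-7) = I*√7)
((L(Y(-2))*F(V(3, 0)) - 5) + 10)² = ((5*(I*√7) - 5) + 10)² = ((5*I*√7 - 5) + 10)² = ((-5 + 5*I*√7) + 10)² = (5 + 5*I*√7)²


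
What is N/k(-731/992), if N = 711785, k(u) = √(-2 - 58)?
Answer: -142357*I*√15/6 ≈ -91891.0*I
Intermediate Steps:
k(u) = 2*I*√15 (k(u) = √(-60) = 2*I*√15)
N/k(-731/992) = 711785/((2*I*√15)) = 711785*(-I*√15/30) = -142357*I*√15/6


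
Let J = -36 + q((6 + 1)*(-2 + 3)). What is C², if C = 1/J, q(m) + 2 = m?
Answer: 1/961 ≈ 0.0010406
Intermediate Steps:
q(m) = -2 + m
J = -31 (J = -36 + (-2 + (6 + 1)*(-2 + 3)) = -36 + (-2 + 7*1) = -36 + (-2 + 7) = -36 + 5 = -31)
C = -1/31 (C = 1/(-31) = -1/31 ≈ -0.032258)
C² = (-1/31)² = 1/961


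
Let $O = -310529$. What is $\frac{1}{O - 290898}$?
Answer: $- \frac{1}{601427} \approx -1.6627 \cdot 10^{-6}$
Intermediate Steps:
$\frac{1}{O - 290898} = \frac{1}{-310529 - 290898} = \frac{1}{-601427} = - \frac{1}{601427}$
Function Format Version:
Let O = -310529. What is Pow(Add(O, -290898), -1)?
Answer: Rational(-1, 601427) ≈ -1.6627e-6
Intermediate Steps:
Pow(Add(O, -290898), -1) = Pow(Add(-310529, -290898), -1) = Pow(-601427, -1) = Rational(-1, 601427)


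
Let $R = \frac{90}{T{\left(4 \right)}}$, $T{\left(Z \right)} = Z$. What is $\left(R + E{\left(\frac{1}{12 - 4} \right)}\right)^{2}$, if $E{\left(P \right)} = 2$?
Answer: $\frac{2401}{4} \approx 600.25$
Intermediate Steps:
$R = \frac{45}{2}$ ($R = \frac{90}{4} = 90 \cdot \frac{1}{4} = \frac{45}{2} \approx 22.5$)
$\left(R + E{\left(\frac{1}{12 - 4} \right)}\right)^{2} = \left(\frac{45}{2} + 2\right)^{2} = \left(\frac{49}{2}\right)^{2} = \frac{2401}{4}$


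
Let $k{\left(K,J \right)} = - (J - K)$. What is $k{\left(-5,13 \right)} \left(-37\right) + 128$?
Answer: $794$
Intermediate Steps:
$k{\left(K,J \right)} = K - J$
$k{\left(-5,13 \right)} \left(-37\right) + 128 = \left(-5 - 13\right) \left(-37\right) + 128 = \left(-18\right) \left(-37\right) + 128 = 666 + 128 = 794$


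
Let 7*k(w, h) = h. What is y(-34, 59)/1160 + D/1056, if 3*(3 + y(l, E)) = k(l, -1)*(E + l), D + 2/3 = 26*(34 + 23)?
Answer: 102251/73080 ≈ 1.3992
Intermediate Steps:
k(w, h) = h/7
D = 4444/3 (D = -⅔ + 26*(34 + 23) = -⅔ + 26*57 = -⅔ + 1482 = 4444/3 ≈ 1481.3)
y(l, E) = -3 - E/21 - l/21 (y(l, E) = -3 + (((⅐)*(-1))*(E + l))/3 = -3 + (-(E + l)/7)/3 = -3 + (-E/7 - l/7)/3 = -3 + (-E/21 - l/21) = -3 - E/21 - l/21)
y(-34, 59)/1160 + D/1056 = (-3 - 1/21*59 - 1/21*(-34))/1160 + (4444/3)/1056 = (-3 - 59/21 + 34/21)*(1/1160) + (4444/3)*(1/1056) = -88/21*1/1160 + 101/72 = -11/3045 + 101/72 = 102251/73080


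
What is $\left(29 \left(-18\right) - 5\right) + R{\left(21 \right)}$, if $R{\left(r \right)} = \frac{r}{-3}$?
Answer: $-534$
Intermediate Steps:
$R{\left(r \right)} = - \frac{r}{3}$ ($R{\left(r \right)} = r \left(- \frac{1}{3}\right) = - \frac{r}{3}$)
$\left(29 \left(-18\right) - 5\right) + R{\left(21 \right)} = \left(29 \left(-18\right) - 5\right) - 7 = \left(-522 - 5\right) - 7 = -527 - 7 = -534$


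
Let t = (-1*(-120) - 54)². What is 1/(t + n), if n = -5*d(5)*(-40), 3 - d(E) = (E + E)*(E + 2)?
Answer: -1/9044 ≈ -0.00011057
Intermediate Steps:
d(E) = 3 - 2*E*(2 + E) (d(E) = 3 - (E + E)*(E + 2) = 3 - 2*E*(2 + E))
n = -13400 (n = -5*(3 - 4*5 - 2*5²)*(-40) = -5*(3 - 20 - 2*25)*(-40) = -5*(3 - 20 - 50)*(-40) = -5*(-67)*(-40) = 335*(-40) = -13400)
t = 4356 (t = (120 - 54)² = 66² = 4356)
1/(t + n) = 1/(4356 - 13400) = 1/(-9044) = -1/9044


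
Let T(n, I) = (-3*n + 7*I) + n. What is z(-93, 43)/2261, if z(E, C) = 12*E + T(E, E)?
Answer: -93/133 ≈ -0.69925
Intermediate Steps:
T(n, I) = -2*n + 7*I
z(E, C) = 17*E (z(E, C) = 12*E + (-2*E + 7*E) = 12*E + 5*E = 17*E)
z(-93, 43)/2261 = (17*(-93))/2261 = -1581*1/2261 = -93/133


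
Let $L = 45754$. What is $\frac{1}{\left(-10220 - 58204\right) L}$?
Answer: $- \frac{1}{3130671696} \approx -3.1942 \cdot 10^{-10}$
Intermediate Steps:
$\frac{1}{\left(-10220 - 58204\right) L} = \frac{1}{\left(-10220 - 58204\right) 45754} = \frac{1}{-68424} \cdot \frac{1}{45754} = \left(- \frac{1}{68424}\right) \frac{1}{45754} = - \frac{1}{3130671696}$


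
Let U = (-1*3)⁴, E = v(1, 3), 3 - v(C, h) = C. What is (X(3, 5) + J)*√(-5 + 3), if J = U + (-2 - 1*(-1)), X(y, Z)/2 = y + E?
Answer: 90*I*√2 ≈ 127.28*I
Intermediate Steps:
v(C, h) = 3 - C
E = 2 (E = 3 - 1*1 = 3 - 1 = 2)
U = 81 (U = (-3)⁴ = 81)
X(y, Z) = 4 + 2*y (X(y, Z) = 2*(y + 2) = 2*(2 + y) = 4 + 2*y)
J = 80 (J = 81 + (-2 - 1*(-1)) = 81 + (-2 + 1) = 81 - 1 = 80)
(X(3, 5) + J)*√(-5 + 3) = ((4 + 2*3) + 80)*√(-5 + 3) = ((4 + 6) + 80)*√(-2) = (10 + 80)*(I*√2) = 90*(I*√2) = 90*I*√2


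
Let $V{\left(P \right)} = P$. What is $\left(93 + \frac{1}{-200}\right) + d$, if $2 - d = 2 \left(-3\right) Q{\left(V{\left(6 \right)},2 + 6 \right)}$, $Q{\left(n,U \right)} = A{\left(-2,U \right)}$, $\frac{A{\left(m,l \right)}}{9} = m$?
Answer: $- \frac{2601}{200} \approx -13.005$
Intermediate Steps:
$A{\left(m,l \right)} = 9 m$
$Q{\left(n,U \right)} = -18$ ($Q{\left(n,U \right)} = 9 \left(-2\right) = -18$)
$d = -106$ ($d = 2 - 2 \left(-3\right) \left(-18\right) = 2 - \left(-6\right) \left(-18\right) = 2 - 108 = -106$)
$\left(93 + \frac{1}{-200}\right) + d = \left(93 + \frac{1}{-200}\right) - 106 = \left(93 - \frac{1}{200}\right) - 106 = \frac{18599}{200} - 106 = - \frac{2601}{200}$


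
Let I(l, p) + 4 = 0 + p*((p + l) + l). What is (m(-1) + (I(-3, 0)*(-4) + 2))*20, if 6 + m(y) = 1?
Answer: 260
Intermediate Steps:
I(l, p) = -4 + p*(p + 2*l) (I(l, p) = -4 + (0 + p*((p + l) + l)) = -4 + (0 + p*((l + p) + l)) = -4 + (0 + p*(p + 2*l)) = -4 + p*(p + 2*l))
m(y) = -5 (m(y) = -6 + 1 = -5)
(m(-1) + (I(-3, 0)*(-4) + 2))*20 = (-5 + ((-4 + 0² + 2*(-3)*0)*(-4) + 2))*20 = (-5 + ((-4 + 0 + 0)*(-4) + 2))*20 = (-5 + (-4*(-4) + 2))*20 = (-5 + (16 + 2))*20 = (-5 + 18)*20 = 13*20 = 260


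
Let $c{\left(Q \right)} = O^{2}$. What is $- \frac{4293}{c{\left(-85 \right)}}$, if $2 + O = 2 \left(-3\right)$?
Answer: $- \frac{4293}{64} \approx -67.078$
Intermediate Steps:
$O = -8$ ($O = -2 + 2 \left(-3\right) = -2 - 6 = -8$)
$c{\left(Q \right)} = 64$ ($c{\left(Q \right)} = \left(-8\right)^{2} = 64$)
$- \frac{4293}{c{\left(-85 \right)}} = - \frac{4293}{64}$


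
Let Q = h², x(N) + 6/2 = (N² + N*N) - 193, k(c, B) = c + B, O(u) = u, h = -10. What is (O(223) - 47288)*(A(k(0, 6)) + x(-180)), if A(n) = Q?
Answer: -3045293760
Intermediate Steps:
k(c, B) = B + c
x(N) = -196 + 2*N² (x(N) = -3 + ((N² + N*N) - 193) = -3 + ((N² + N²) - 193) = -3 + (2*N² - 193) = -3 + (-193 + 2*N²) = -196 + 2*N²)
Q = 100 (Q = (-10)² = 100)
A(n) = 100
(O(223) - 47288)*(A(k(0, 6)) + x(-180)) = (223 - 47288)*(100 + (-196 + 2*(-180)²)) = -47065*(100 + (-196 + 2*32400)) = -47065*(100 + (-196 + 64800)) = -47065*(100 + 64604) = -47065*64704 = -3045293760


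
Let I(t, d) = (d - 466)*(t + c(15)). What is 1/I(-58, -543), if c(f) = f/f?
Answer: 1/57513 ≈ 1.7387e-5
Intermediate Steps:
c(f) = 1
I(t, d) = (1 + t)*(-466 + d) (I(t, d) = (d - 466)*(t + 1) = (-466 + d)*(1 + t) = (1 + t)*(-466 + d))
1/I(-58, -543) = 1/(-466 - 543 - 466*(-58) - 543*(-58)) = 1/(-466 - 543 + 27028 + 31494) = 1/57513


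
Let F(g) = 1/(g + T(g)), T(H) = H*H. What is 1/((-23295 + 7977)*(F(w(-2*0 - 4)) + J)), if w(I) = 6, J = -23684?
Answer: 7/2539538031 ≈ 2.7564e-9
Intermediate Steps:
T(H) = H²
F(g) = 1/(g + g²)
1/((-23295 + 7977)*(F(w(-2*0 - 4)) + J)) = 1/((-23295 + 7977)*(1/(6*(1 + 6)) - 23684)) = 1/(-15318*((⅙)/7 - 23684)) = 1/(-15318*((⅙)*(⅐) - 23684)) = 1/(-15318*(1/42 - 23684)) = 1/(-15318*(-994727/42)) = 1/(2539538031/7) = 7/2539538031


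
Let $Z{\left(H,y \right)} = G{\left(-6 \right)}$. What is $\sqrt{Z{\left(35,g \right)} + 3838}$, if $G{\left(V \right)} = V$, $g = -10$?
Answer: $2 \sqrt{958} \approx 61.903$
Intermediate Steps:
$Z{\left(H,y \right)} = -6$
$\sqrt{Z{\left(35,g \right)} + 3838} = \sqrt{-6 + 3838} = \sqrt{3832} = 2 \sqrt{958}$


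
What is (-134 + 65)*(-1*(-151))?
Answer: -10419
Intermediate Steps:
(-134 + 65)*(-1*(-151)) = -69*151 = -10419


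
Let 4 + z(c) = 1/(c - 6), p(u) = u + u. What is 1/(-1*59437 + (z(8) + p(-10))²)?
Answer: -4/235539 ≈ -1.6982e-5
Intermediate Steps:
p(u) = 2*u
z(c) = -4 + 1/(-6 + c) (z(c) = -4 + 1/(c - 6) = -4 + 1/(-6 + c))
1/(-1*59437 + (z(8) + p(-10))²) = 1/(-1*59437 + ((25 - 4*8)/(-6 + 8) + 2*(-10))²) = 1/(-59437 + ((25 - 32)/2 - 20)²) = 1/(-59437 + ((½)*(-7) - 20)²) = 1/(-59437 + (-7/2 - 20)²) = 1/(-59437 + (-47/2)²) = 1/(-59437 + 2209/4) = 1/(-235539/4) = -4/235539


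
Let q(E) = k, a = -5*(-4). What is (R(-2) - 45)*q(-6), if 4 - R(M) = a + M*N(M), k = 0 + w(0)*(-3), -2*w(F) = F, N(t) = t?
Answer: 0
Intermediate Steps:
w(F) = -F/2
a = 20
k = 0 (k = 0 - 1/2*0*(-3) = 0 + 0*(-3) = 0 + 0 = 0)
q(E) = 0
R(M) = -16 - M**2 (R(M) = 4 - (20 + M*M) = 4 - (20 + M**2) = 4 + (-20 - M**2) = -16 - M**2)
(R(-2) - 45)*q(-6) = ((-16 - 1*(-2)**2) - 45)*0 = ((-16 - 1*4) - 45)*0 = ((-16 - 4) - 45)*0 = (-20 - 45)*0 = -65*0 = 0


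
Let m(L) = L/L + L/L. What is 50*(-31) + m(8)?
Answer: -1548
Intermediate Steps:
m(L) = 2 (m(L) = 1 + 1 = 2)
50*(-31) + m(8) = 50*(-31) + 2 = -1550 + 2 = -1548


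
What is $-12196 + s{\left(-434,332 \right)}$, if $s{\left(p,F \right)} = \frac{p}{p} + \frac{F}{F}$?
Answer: $-12194$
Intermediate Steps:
$s{\left(p,F \right)} = 2$ ($s{\left(p,F \right)} = 1 + 1 = 2$)
$-12196 + s{\left(-434,332 \right)} = -12196 + 2 = -12194$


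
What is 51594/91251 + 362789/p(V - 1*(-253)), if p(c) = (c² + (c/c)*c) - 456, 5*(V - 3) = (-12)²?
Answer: 310673909533/61548677832 ≈ 5.0476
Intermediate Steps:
V = 159/5 (V = 3 + (⅕)*(-12)² = 3 + (⅕)*144 = 3 + 144/5 = 159/5 ≈ 31.800)
p(c) = -456 + c + c² (p(c) = (c² + 1*c) - 456 = (c² + c) - 456 = (c + c²) - 456 = -456 + c + c²)
51594/91251 + 362789/p(V - 1*(-253)) = 51594/91251 + 362789/(-456 + (159/5 - 1*(-253)) + (159/5 - 1*(-253))²) = 51594*(1/91251) + 362789/(-456 + (159/5 + 253) + (159/5 + 253)²) = 17198/30417 + 362789/(-456 + 1424/5 + (1424/5)²) = 17198/30417 + 362789/(-456 + 1424/5 + 2027776/25) = 17198/30417 + 362789/(2023496/25) = 17198/30417 + 362789*(25/2023496) = 17198/30417 + 9069725/2023496 = 310673909533/61548677832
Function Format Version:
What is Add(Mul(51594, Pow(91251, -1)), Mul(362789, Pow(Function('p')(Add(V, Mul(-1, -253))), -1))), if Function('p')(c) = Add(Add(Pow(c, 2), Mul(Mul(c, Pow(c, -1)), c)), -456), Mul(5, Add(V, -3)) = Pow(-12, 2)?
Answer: Rational(310673909533, 61548677832) ≈ 5.0476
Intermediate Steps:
V = Rational(159, 5) (V = Add(3, Mul(Rational(1, 5), Pow(-12, 2))) = Add(3, Mul(Rational(1, 5), 144)) = Add(3, Rational(144, 5)) = Rational(159, 5) ≈ 31.800)
Function('p')(c) = Add(-456, c, Pow(c, 2)) (Function('p')(c) = Add(Add(Pow(c, 2), Mul(1, c)), -456) = Add(Add(Pow(c, 2), c), -456) = Add(Add(c, Pow(c, 2)), -456) = Add(-456, c, Pow(c, 2)))
Add(Mul(51594, Pow(91251, -1)), Mul(362789, Pow(Function('p')(Add(V, Mul(-1, -253))), -1))) = Add(Mul(51594, Pow(91251, -1)), Mul(362789, Pow(Add(-456, Add(Rational(159, 5), Mul(-1, -253)), Pow(Add(Rational(159, 5), Mul(-1, -253)), 2)), -1))) = Add(Mul(51594, Rational(1, 91251)), Mul(362789, Pow(Add(-456, Add(Rational(159, 5), 253), Pow(Add(Rational(159, 5), 253), 2)), -1))) = Add(Rational(17198, 30417), Mul(362789, Pow(Add(-456, Rational(1424, 5), Pow(Rational(1424, 5), 2)), -1))) = Add(Rational(17198, 30417), Mul(362789, Pow(Add(-456, Rational(1424, 5), Rational(2027776, 25)), -1))) = Add(Rational(17198, 30417), Mul(362789, Pow(Rational(2023496, 25), -1))) = Add(Rational(17198, 30417), Mul(362789, Rational(25, 2023496))) = Add(Rational(17198, 30417), Rational(9069725, 2023496)) = Rational(310673909533, 61548677832)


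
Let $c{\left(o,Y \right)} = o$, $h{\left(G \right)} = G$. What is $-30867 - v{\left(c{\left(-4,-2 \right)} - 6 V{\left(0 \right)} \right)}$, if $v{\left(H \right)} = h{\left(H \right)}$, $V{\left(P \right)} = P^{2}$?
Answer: $-30863$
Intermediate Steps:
$v{\left(H \right)} = H$
$-30867 - v{\left(c{\left(-4,-2 \right)} - 6 V{\left(0 \right)} \right)} = -30867 - \left(-4 - 6 \cdot 0^{2}\right) = -30867 - \left(-4 - 0\right) = -30867 - \left(-4 + 0\right) = -30867 - -4 = -30867 + 4 = -30863$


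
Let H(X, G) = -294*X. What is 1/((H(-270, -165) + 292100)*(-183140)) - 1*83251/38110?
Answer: -15307574492663/7007383261600 ≈ -2.1845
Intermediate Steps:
1/((H(-270, -165) + 292100)*(-183140)) - 1*83251/38110 = 1/((-294*(-270) + 292100)*(-183140)) - 1*83251/38110 = -1/183140/(79380 + 292100) - 83251*1/38110 = -1/183140/371480 - 83251/38110 = (1/371480)*(-1/183140) - 83251/38110 = -1/68032847200 - 83251/38110 = -15307574492663/7007383261600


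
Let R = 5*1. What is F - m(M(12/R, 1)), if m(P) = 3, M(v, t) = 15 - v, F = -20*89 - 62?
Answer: -1845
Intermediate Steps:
R = 5
F = -1842 (F = -1780 - 62 = -1842)
F - m(M(12/R, 1)) = -1842 - 1*3 = -1842 - 3 = -1845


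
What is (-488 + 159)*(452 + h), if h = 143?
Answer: -195755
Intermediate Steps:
(-488 + 159)*(452 + h) = (-488 + 159)*(452 + 143) = -329*595 = -195755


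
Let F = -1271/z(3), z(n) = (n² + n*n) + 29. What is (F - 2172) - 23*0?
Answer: -103355/47 ≈ -2199.0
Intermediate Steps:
z(n) = 29 + 2*n² (z(n) = (n² + n²) + 29 = 2*n² + 29 = 29 + 2*n²)
F = -1271/47 (F = -1271/(29 + 2*3²) = -1271/(29 + 2*9) = -1271/(29 + 18) = -1271/47 ≈ -27.043)
(F - 2172) - 23*0 = (-1271/47 - 2172) - 23*0 = -103355/47 + 0 = -103355/47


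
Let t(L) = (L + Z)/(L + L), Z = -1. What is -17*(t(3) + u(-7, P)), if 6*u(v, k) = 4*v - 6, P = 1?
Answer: 272/3 ≈ 90.667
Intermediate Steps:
t(L) = (-1 + L)/(2*L) (t(L) = (L - 1)/(L + L) = (-1 + L)/((2*L)) = (-1 + L)*(1/(2*L)) = (-1 + L)/(2*L))
u(v, k) = -1 + 2*v/3 (u(v, k) = (4*v - 6)/6 = (-6 + 4*v)/6 = -1 + 2*v/3)
-17*(t(3) + u(-7, P)) = -17*((1/2)*(-1 + 3)/3 + (-1 + (2/3)*(-7))) = -17*((1/2)*(1/3)*2 + (-1 - 14/3)) = -17*(1/3 - 17/3) = -17*(-16/3) = 272/3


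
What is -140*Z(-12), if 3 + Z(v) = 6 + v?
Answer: 1260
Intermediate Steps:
Z(v) = 3 + v (Z(v) = -3 + (6 + v) = 3 + v)
-140*Z(-12) = -140*(3 - 12) = -140*(-9) = 1260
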